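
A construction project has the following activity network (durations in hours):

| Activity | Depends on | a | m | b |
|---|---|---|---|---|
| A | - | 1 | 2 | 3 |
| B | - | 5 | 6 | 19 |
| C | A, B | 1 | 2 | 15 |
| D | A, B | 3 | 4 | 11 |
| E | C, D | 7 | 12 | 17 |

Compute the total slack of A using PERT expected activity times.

6 hours

te_A = (1 + 4·2 + 3)/6 = 12/6 = 2
te_B = (5 + 4·6 + 19)/6 = 48/6 = 8
te_C = (1 + 4·2 + 15)/6 = 24/6 = 4
te_D = (3 + 4·4 + 11)/6 = 30/6 = 5
te_E = (7 + 4·12 + 17)/6 = 72/6 = 12

Forward pass:
ES_A = 0; EF_A = 2
ES_B = 0; EF_B = 8
ES_C = max(EF_A=2, EF_B=8) = 8; EF_C = 8+4 = 12
ES_D = max(EF_A=2, EF_B=8) = 8; EF_D = 8+5 = 13
ES_E = max(EF_C=12, EF_D=13) = 13; EF_E = 13+12 = 25
Expected project duration μ = 25 hours. Critical path: B → D → E.

Backward pass:
LF_E = 25; LS_E = 25−12 = 13
LF_D = LS_E = 13; LS_D = 13−5 = 8
LF_C = LS_E = 13; LS_C = 13−4 = 9
LF_B = min(LS_C=9, LS_D=8) = 8; LS_B = 8−8 = 0
LF_A = min(LS_C=9, LS_D=8) = 8; LS_A = 8−2 = 6
Slack_A = LS_A − ES_A = 6 − 0 = 6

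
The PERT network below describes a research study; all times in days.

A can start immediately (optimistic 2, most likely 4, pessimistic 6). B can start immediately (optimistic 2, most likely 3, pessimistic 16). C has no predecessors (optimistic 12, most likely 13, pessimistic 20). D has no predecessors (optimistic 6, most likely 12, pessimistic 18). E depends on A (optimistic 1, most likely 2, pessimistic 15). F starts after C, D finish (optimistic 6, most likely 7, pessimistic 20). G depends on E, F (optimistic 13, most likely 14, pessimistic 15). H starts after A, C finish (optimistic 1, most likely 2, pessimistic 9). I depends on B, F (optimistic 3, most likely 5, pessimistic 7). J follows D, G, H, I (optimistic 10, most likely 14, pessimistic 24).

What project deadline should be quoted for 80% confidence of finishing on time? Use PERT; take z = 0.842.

te_A = (2 + 4·4 + 6)/6 = 24/6 = 4; σ²_A = ((6−2)/6)² = 0.444
te_B = (2 + 4·3 + 16)/6 = 30/6 = 5; σ²_B = ((16−2)/6)² = 5.444
te_C = (12 + 4·13 + 20)/6 = 84/6 = 14; σ²_C = ((20−12)/6)² = 1.778
te_D = (6 + 4·12 + 18)/6 = 72/6 = 12; σ²_D = ((18−6)/6)² = 4.000
te_E = (1 + 4·2 + 15)/6 = 24/6 = 4; σ²_E = ((15−1)/6)² = 5.444
te_F = (6 + 4·7 + 20)/6 = 54/6 = 9; σ²_F = ((20−6)/6)² = 5.444
te_G = (13 + 4·14 + 15)/6 = 84/6 = 14; σ²_G = ((15−13)/6)² = 0.111
te_H = (1 + 4·2 + 9)/6 = 18/6 = 3; σ²_H = ((9−1)/6)² = 1.778
te_I = (3 + 4·5 + 7)/6 = 30/6 = 5; σ²_I = ((7−3)/6)² = 0.444
te_J = (10 + 4·14 + 24)/6 = 90/6 = 15; σ²_J = ((24−10)/6)² = 5.444

Forward pass:
ES_A = 0; EF_A = 4
ES_B = 0; EF_B = 5
ES_C = 0; EF_C = 14
ES_D = 0; EF_D = 12
ES_E = 4; EF_E = 4+4 = 8
ES_F = max(EF_C=14, EF_D=12) = 14; EF_F = 14+9 = 23
ES_G = max(EF_E=8, EF_F=23) = 23; EF_G = 23+14 = 37
ES_H = max(EF_A=4, EF_C=14) = 14; EF_H = 14+3 = 17
ES_I = max(EF_B=5, EF_F=23) = 23; EF_I = 23+5 = 28
ES_J = max(EF_D=12, EF_G=37, EF_H=17, EF_I=28) = 37; EF_J = 37+15 = 52
Expected project duration μ = 52 days. Critical path: C → F → G → J.

Variance along critical path = 1.778 + 5.444 + 0.111 + 5.444 = 12.778; σ = 3.575 days.
D = μ + z·σ = 52 + 0.842·3.575 = 55.0 days

55.0 days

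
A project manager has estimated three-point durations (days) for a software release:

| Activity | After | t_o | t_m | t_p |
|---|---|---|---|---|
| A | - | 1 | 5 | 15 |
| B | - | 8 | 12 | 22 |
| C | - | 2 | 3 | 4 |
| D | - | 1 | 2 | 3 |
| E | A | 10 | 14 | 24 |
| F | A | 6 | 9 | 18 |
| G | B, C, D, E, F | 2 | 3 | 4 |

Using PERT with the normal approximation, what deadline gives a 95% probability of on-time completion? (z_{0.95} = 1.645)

29.5 days

te_A = (1 + 4·5 + 15)/6 = 36/6 = 6; σ²_A = ((15−1)/6)² = 5.444
te_B = (8 + 4·12 + 22)/6 = 78/6 = 13; σ²_B = ((22−8)/6)² = 5.444
te_C = (2 + 4·3 + 4)/6 = 18/6 = 3; σ²_C = ((4−2)/6)² = 0.111
te_D = (1 + 4·2 + 3)/6 = 12/6 = 2; σ²_D = ((3−1)/6)² = 0.111
te_E = (10 + 4·14 + 24)/6 = 90/6 = 15; σ²_E = ((24−10)/6)² = 5.444
te_F = (6 + 4·9 + 18)/6 = 60/6 = 10; σ²_F = ((18−6)/6)² = 4.000
te_G = (2 + 4·3 + 4)/6 = 18/6 = 3; σ²_G = ((4−2)/6)² = 0.111

Forward pass:
ES_A = 0; EF_A = 6
ES_B = 0; EF_B = 13
ES_C = 0; EF_C = 3
ES_D = 0; EF_D = 2
ES_E = 6; EF_E = 6+15 = 21
ES_F = 6; EF_F = 6+10 = 16
ES_G = max(EF_B=13, EF_C=3, EF_D=2, EF_E=21, EF_F=16) = 21; EF_G = 21+3 = 24
Expected project duration μ = 24 days. Critical path: A → E → G.

Variance along critical path = 5.444 + 5.444 + 0.111 = 11.000; σ = 3.317 days.
D = μ + z·σ = 24 + 1.645·3.317 = 29.5 days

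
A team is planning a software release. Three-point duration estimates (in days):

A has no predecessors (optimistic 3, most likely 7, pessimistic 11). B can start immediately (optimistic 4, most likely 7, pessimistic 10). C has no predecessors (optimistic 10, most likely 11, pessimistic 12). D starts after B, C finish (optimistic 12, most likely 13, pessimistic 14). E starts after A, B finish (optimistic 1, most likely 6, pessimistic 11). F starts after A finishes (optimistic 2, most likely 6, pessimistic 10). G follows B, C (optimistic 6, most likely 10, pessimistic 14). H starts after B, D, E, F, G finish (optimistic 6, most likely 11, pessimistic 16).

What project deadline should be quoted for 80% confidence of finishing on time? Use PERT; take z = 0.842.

36.5 days

te_A = (3 + 4·7 + 11)/6 = 42/6 = 7; σ²_A = ((11−3)/6)² = 1.778
te_B = (4 + 4·7 + 10)/6 = 42/6 = 7; σ²_B = ((10−4)/6)² = 1.000
te_C = (10 + 4·11 + 12)/6 = 66/6 = 11; σ²_C = ((12−10)/6)² = 0.111
te_D = (12 + 4·13 + 14)/6 = 78/6 = 13; σ²_D = ((14−12)/6)² = 0.111
te_E = (1 + 4·6 + 11)/6 = 36/6 = 6; σ²_E = ((11−1)/6)² = 2.778
te_F = (2 + 4·6 + 10)/6 = 36/6 = 6; σ²_F = ((10−2)/6)² = 1.778
te_G = (6 + 4·10 + 14)/6 = 60/6 = 10; σ²_G = ((14−6)/6)² = 1.778
te_H = (6 + 4·11 + 16)/6 = 66/6 = 11; σ²_H = ((16−6)/6)² = 2.778

Forward pass:
ES_A = 0; EF_A = 7
ES_B = 0; EF_B = 7
ES_C = 0; EF_C = 11
ES_D = max(EF_B=7, EF_C=11) = 11; EF_D = 11+13 = 24
ES_E = max(EF_A=7, EF_B=7) = 7; EF_E = 7+6 = 13
ES_F = 7; EF_F = 7+6 = 13
ES_G = max(EF_B=7, EF_C=11) = 11; EF_G = 11+10 = 21
ES_H = max(EF_B=7, EF_D=24, EF_E=13, EF_F=13, EF_G=21) = 24; EF_H = 24+11 = 35
Expected project duration μ = 35 days. Critical path: C → D → H.

Variance along critical path = 0.111 + 0.111 + 2.778 = 3.000; σ = 1.732 days.
D = μ + z·σ = 35 + 0.842·1.732 = 36.5 days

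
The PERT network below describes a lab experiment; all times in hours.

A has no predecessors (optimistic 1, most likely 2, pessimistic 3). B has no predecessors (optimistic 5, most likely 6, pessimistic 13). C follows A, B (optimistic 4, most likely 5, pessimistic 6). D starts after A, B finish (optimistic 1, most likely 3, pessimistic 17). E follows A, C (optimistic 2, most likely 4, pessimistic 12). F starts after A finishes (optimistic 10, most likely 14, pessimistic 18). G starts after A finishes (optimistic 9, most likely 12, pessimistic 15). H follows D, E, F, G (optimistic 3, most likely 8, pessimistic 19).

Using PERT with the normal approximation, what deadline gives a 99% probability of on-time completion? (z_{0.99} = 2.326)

34.0 hours

te_A = (1 + 4·2 + 3)/6 = 12/6 = 2; σ²_A = ((3−1)/6)² = 0.111
te_B = (5 + 4·6 + 13)/6 = 42/6 = 7; σ²_B = ((13−5)/6)² = 1.778
te_C = (4 + 4·5 + 6)/6 = 30/6 = 5; σ²_C = ((6−4)/6)² = 0.111
te_D = (1 + 4·3 + 17)/6 = 30/6 = 5; σ²_D = ((17−1)/6)² = 7.111
te_E = (2 + 4·4 + 12)/6 = 30/6 = 5; σ²_E = ((12−2)/6)² = 2.778
te_F = (10 + 4·14 + 18)/6 = 84/6 = 14; σ²_F = ((18−10)/6)² = 1.778
te_G = (9 + 4·12 + 15)/6 = 72/6 = 12; σ²_G = ((15−9)/6)² = 1.000
te_H = (3 + 4·8 + 19)/6 = 54/6 = 9; σ²_H = ((19−3)/6)² = 7.111

Forward pass:
ES_A = 0; EF_A = 2
ES_B = 0; EF_B = 7
ES_C = max(EF_A=2, EF_B=7) = 7; EF_C = 7+5 = 12
ES_D = max(EF_A=2, EF_B=7) = 7; EF_D = 7+5 = 12
ES_E = max(EF_A=2, EF_C=12) = 12; EF_E = 12+5 = 17
ES_F = 2; EF_F = 2+14 = 16
ES_G = 2; EF_G = 2+12 = 14
ES_H = max(EF_D=12, EF_E=17, EF_F=16, EF_G=14) = 17; EF_H = 17+9 = 26
Expected project duration μ = 26 hours. Critical path: B → C → E → H.

Variance along critical path = 1.778 + 0.111 + 2.778 + 7.111 = 11.778; σ = 3.432 hours.
D = μ + z·σ = 26 + 2.326·3.432 = 34.0 hours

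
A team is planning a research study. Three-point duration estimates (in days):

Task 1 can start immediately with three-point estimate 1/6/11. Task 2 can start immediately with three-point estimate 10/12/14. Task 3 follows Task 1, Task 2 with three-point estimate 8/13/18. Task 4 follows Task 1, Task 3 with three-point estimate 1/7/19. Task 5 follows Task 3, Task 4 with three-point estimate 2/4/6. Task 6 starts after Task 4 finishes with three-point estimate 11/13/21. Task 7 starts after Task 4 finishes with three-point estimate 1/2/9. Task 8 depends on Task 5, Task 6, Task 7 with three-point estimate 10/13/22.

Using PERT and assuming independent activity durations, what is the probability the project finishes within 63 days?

0.677

te_Task 1 = (1 + 4·6 + 11)/6 = 36/6 = 6; σ²_Task 1 = ((11−1)/6)² = 2.778
te_Task 2 = (10 + 4·12 + 14)/6 = 72/6 = 12; σ²_Task 2 = ((14−10)/6)² = 0.444
te_Task 3 = (8 + 4·13 + 18)/6 = 78/6 = 13; σ²_Task 3 = ((18−8)/6)² = 2.778
te_Task 4 = (1 + 4·7 + 19)/6 = 48/6 = 8; σ²_Task 4 = ((19−1)/6)² = 9.000
te_Task 5 = (2 + 4·4 + 6)/6 = 24/6 = 4; σ²_Task 5 = ((6−2)/6)² = 0.444
te_Task 6 = (11 + 4·13 + 21)/6 = 84/6 = 14; σ²_Task 6 = ((21−11)/6)² = 2.778
te_Task 7 = (1 + 4·2 + 9)/6 = 18/6 = 3; σ²_Task 7 = ((9−1)/6)² = 1.778
te_Task 8 = (10 + 4·13 + 22)/6 = 84/6 = 14; σ²_Task 8 = ((22−10)/6)² = 4.000

Forward pass:
ES_Task 1 = 0; EF_Task 1 = 6
ES_Task 2 = 0; EF_Task 2 = 12
ES_Task 3 = max(EF_Task 1=6, EF_Task 2=12) = 12; EF_Task 3 = 12+13 = 25
ES_Task 4 = max(EF_Task 1=6, EF_Task 3=25) = 25; EF_Task 4 = 25+8 = 33
ES_Task 5 = max(EF_Task 3=25, EF_Task 4=33) = 33; EF_Task 5 = 33+4 = 37
ES_Task 6 = 33; EF_Task 6 = 33+14 = 47
ES_Task 7 = 33; EF_Task 7 = 33+3 = 36
ES_Task 8 = max(EF_Task 5=37, EF_Task 6=47, EF_Task 7=36) = 47; EF_Task 8 = 47+14 = 61
Expected project duration μ = 61 days. Critical path: Task 2 → Task 3 → Task 4 → Task 6 → Task 8.

Variance along critical path = 0.444 + 2.778 + 9.000 + 2.778 + 4.000 = 19.000; σ = √19.000 = 4.359 days.
Z = (63 − 61) / 4.359 = 0.459
P(T ≤ 63) = Φ(0.459) ≈ 0.677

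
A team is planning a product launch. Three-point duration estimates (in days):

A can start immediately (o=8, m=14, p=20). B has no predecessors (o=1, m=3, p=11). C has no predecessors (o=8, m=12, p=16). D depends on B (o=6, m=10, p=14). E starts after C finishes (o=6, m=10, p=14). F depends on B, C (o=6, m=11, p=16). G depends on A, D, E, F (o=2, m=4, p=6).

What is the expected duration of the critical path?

27 days

te_A = (8 + 4·14 + 20)/6 = 84/6 = 14
te_B = (1 + 4·3 + 11)/6 = 24/6 = 4
te_C = (8 + 4·12 + 16)/6 = 72/6 = 12
te_D = (6 + 4·10 + 14)/6 = 60/6 = 10
te_E = (6 + 4·10 + 14)/6 = 60/6 = 10
te_F = (6 + 4·11 + 16)/6 = 66/6 = 11
te_G = (2 + 4·4 + 6)/6 = 24/6 = 4

Forward pass:
ES_A = 0; EF_A = 14
ES_B = 0; EF_B = 4
ES_C = 0; EF_C = 12
ES_D = 4; EF_D = 4+10 = 14
ES_E = 12; EF_E = 12+10 = 22
ES_F = max(EF_B=4, EF_C=12) = 12; EF_F = 12+11 = 23
ES_G = max(EF_A=14, EF_D=14, EF_E=22, EF_F=23) = 23; EF_G = 23+4 = 27
Expected project duration μ = 27 days. Critical path: C → F → G.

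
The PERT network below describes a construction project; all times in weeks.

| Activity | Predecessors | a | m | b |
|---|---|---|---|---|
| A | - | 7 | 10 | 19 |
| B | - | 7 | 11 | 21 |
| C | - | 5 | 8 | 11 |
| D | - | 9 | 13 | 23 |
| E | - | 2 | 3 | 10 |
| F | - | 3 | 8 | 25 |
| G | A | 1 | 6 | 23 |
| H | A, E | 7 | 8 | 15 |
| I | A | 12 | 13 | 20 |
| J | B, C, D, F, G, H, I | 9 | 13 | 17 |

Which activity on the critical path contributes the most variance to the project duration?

A

te_A = (7 + 4·10 + 19)/6 = 66/6 = 11; σ²_A = ((19−7)/6)² = 4.000
te_B = (7 + 4·11 + 21)/6 = 72/6 = 12; σ²_B = ((21−7)/6)² = 5.444
te_C = (5 + 4·8 + 11)/6 = 48/6 = 8; σ²_C = ((11−5)/6)² = 1.000
te_D = (9 + 4·13 + 23)/6 = 84/6 = 14; σ²_D = ((23−9)/6)² = 5.444
te_E = (2 + 4·3 + 10)/6 = 24/6 = 4; σ²_E = ((10−2)/6)² = 1.778
te_F = (3 + 4·8 + 25)/6 = 60/6 = 10; σ²_F = ((25−3)/6)² = 13.444
te_G = (1 + 4·6 + 23)/6 = 48/6 = 8; σ²_G = ((23−1)/6)² = 13.444
te_H = (7 + 4·8 + 15)/6 = 54/6 = 9; σ²_H = ((15−7)/6)² = 1.778
te_I = (12 + 4·13 + 20)/6 = 84/6 = 14; σ²_I = ((20−12)/6)² = 1.778
te_J = (9 + 4·13 + 17)/6 = 78/6 = 13; σ²_J = ((17−9)/6)² = 1.778

Forward pass:
ES_A = 0; EF_A = 11
ES_B = 0; EF_B = 12
ES_C = 0; EF_C = 8
ES_D = 0; EF_D = 14
ES_E = 0; EF_E = 4
ES_F = 0; EF_F = 10
ES_G = 11; EF_G = 11+8 = 19
ES_H = max(EF_A=11, EF_E=4) = 11; EF_H = 11+9 = 20
ES_I = 11; EF_I = 11+14 = 25
ES_J = max(EF_B=12, EF_C=8, EF_D=14, EF_F=10, EF_G=19, EF_H=20, EF_I=25) = 25; EF_J = 25+13 = 38
Expected project duration μ = 38 weeks. Critical path: A → I → J.

Variances on critical path: σ²_A=4.000, σ²_I=1.778, σ²_J=1.778.
Largest is σ²_A = 4.000.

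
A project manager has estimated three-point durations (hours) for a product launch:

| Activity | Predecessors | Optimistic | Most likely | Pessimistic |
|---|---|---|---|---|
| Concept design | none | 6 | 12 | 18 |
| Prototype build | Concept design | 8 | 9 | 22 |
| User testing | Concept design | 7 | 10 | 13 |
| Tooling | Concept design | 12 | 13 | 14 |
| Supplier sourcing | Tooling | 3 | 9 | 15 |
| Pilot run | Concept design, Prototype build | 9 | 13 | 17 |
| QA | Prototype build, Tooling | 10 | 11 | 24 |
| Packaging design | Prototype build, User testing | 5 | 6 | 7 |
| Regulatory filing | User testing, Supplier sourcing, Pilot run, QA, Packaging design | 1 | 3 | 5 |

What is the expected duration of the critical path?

te_Concept design = (6 + 4·12 + 18)/6 = 72/6 = 12
te_Prototype build = (8 + 4·9 + 22)/6 = 66/6 = 11
te_User testing = (7 + 4·10 + 13)/6 = 60/6 = 10
te_Tooling = (12 + 4·13 + 14)/6 = 78/6 = 13
te_Supplier sourcing = (3 + 4·9 + 15)/6 = 54/6 = 9
te_Pilot run = (9 + 4·13 + 17)/6 = 78/6 = 13
te_QA = (10 + 4·11 + 24)/6 = 78/6 = 13
te_Packaging design = (5 + 4·6 + 7)/6 = 36/6 = 6
te_Regulatory filing = (1 + 4·3 + 5)/6 = 18/6 = 3

Forward pass:
ES_Concept design = 0; EF_Concept design = 12
ES_Prototype build = 12; EF_Prototype build = 12+11 = 23
ES_User testing = 12; EF_User testing = 12+10 = 22
ES_Tooling = 12; EF_Tooling = 12+13 = 25
ES_Supplier sourcing = 25; EF_Supplier sourcing = 25+9 = 34
ES_Pilot run = max(EF_Concept design=12, EF_Prototype build=23) = 23; EF_Pilot run = 23+13 = 36
ES_QA = max(EF_Prototype build=23, EF_Tooling=25) = 25; EF_QA = 25+13 = 38
ES_Packaging design = max(EF_Prototype build=23, EF_User testing=22) = 23; EF_Packaging design = 23+6 = 29
ES_Regulatory filing = max(EF_User testing=22, EF_Supplier sourcing=34, EF_Pilot run=36, EF_QA=38, EF_Packaging design=29) = 38; EF_Regulatory filing = 38+3 = 41
Expected project duration μ = 41 hours. Critical path: Concept design → Tooling → QA → Regulatory filing.

41 hours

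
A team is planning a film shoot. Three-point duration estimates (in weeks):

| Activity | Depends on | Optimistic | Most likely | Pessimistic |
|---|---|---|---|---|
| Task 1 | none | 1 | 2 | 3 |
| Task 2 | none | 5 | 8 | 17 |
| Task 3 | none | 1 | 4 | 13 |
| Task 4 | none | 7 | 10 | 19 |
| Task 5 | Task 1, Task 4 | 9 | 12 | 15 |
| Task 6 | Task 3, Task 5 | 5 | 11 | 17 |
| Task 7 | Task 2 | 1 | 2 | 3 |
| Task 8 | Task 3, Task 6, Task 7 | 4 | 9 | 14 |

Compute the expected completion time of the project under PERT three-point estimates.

te_Task 1 = (1 + 4·2 + 3)/6 = 12/6 = 2
te_Task 2 = (5 + 4·8 + 17)/6 = 54/6 = 9
te_Task 3 = (1 + 4·4 + 13)/6 = 30/6 = 5
te_Task 4 = (7 + 4·10 + 19)/6 = 66/6 = 11
te_Task 5 = (9 + 4·12 + 15)/6 = 72/6 = 12
te_Task 6 = (5 + 4·11 + 17)/6 = 66/6 = 11
te_Task 7 = (1 + 4·2 + 3)/6 = 12/6 = 2
te_Task 8 = (4 + 4·9 + 14)/6 = 54/6 = 9

Forward pass:
ES_Task 1 = 0; EF_Task 1 = 2
ES_Task 2 = 0; EF_Task 2 = 9
ES_Task 3 = 0; EF_Task 3 = 5
ES_Task 4 = 0; EF_Task 4 = 11
ES_Task 5 = max(EF_Task 1=2, EF_Task 4=11) = 11; EF_Task 5 = 11+12 = 23
ES_Task 6 = max(EF_Task 3=5, EF_Task 5=23) = 23; EF_Task 6 = 23+11 = 34
ES_Task 7 = 9; EF_Task 7 = 9+2 = 11
ES_Task 8 = max(EF_Task 3=5, EF_Task 6=34, EF_Task 7=11) = 34; EF_Task 8 = 34+9 = 43
Expected project duration μ = 43 weeks. Critical path: Task 4 → Task 5 → Task 6 → Task 8.

43 weeks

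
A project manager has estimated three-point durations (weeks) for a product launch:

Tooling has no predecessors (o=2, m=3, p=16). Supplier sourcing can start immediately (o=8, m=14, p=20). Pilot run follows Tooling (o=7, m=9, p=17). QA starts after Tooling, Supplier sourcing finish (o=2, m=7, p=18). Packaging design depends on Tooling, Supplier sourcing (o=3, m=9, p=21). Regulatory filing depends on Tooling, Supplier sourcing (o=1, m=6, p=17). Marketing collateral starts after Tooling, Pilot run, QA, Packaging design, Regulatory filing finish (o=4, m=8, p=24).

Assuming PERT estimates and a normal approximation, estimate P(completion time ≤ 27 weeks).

te_Tooling = (2 + 4·3 + 16)/6 = 30/6 = 5; σ²_Tooling = ((16−2)/6)² = 5.444
te_Supplier sourcing = (8 + 4·14 + 20)/6 = 84/6 = 14; σ²_Supplier sourcing = ((20−8)/6)² = 4.000
te_Pilot run = (7 + 4·9 + 17)/6 = 60/6 = 10; σ²_Pilot run = ((17−7)/6)² = 2.778
te_QA = (2 + 4·7 + 18)/6 = 48/6 = 8; σ²_QA = ((18−2)/6)² = 7.111
te_Packaging design = (3 + 4·9 + 21)/6 = 60/6 = 10; σ²_Packaging design = ((21−3)/6)² = 9.000
te_Regulatory filing = (1 + 4·6 + 17)/6 = 42/6 = 7; σ²_Regulatory filing = ((17−1)/6)² = 7.111
te_Marketing collateral = (4 + 4·8 + 24)/6 = 60/6 = 10; σ²_Marketing collateral = ((24−4)/6)² = 11.111

Forward pass:
ES_Tooling = 0; EF_Tooling = 5
ES_Supplier sourcing = 0; EF_Supplier sourcing = 14
ES_Pilot run = 5; EF_Pilot run = 5+10 = 15
ES_QA = max(EF_Tooling=5, EF_Supplier sourcing=14) = 14; EF_QA = 14+8 = 22
ES_Packaging design = max(EF_Tooling=5, EF_Supplier sourcing=14) = 14; EF_Packaging design = 14+10 = 24
ES_Regulatory filing = max(EF_Tooling=5, EF_Supplier sourcing=14) = 14; EF_Regulatory filing = 14+7 = 21
ES_Marketing collateral = max(EF_Tooling=5, EF_Pilot run=15, EF_QA=22, EF_Packaging design=24, EF_Regulatory filing=21) = 24; EF_Marketing collateral = 24+10 = 34
Expected project duration μ = 34 weeks. Critical path: Supplier sourcing → Packaging design → Marketing collateral.

Variance along critical path = 4.000 + 9.000 + 11.111 = 24.111; σ = √24.111 = 4.910 weeks.
Z = (27 − 34) / 4.910 = -1.426
P(T ≤ 27) = Φ(-1.426) ≈ 0.077

0.077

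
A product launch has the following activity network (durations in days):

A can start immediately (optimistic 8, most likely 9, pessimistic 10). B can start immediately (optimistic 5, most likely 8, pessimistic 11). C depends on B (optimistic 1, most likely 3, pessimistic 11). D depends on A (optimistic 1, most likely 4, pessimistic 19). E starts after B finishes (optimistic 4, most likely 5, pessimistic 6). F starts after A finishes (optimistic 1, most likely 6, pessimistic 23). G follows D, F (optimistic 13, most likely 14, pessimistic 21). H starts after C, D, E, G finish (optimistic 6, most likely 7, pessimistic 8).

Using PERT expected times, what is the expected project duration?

39 days

te_A = (8 + 4·9 + 10)/6 = 54/6 = 9
te_B = (5 + 4·8 + 11)/6 = 48/6 = 8
te_C = (1 + 4·3 + 11)/6 = 24/6 = 4
te_D = (1 + 4·4 + 19)/6 = 36/6 = 6
te_E = (4 + 4·5 + 6)/6 = 30/6 = 5
te_F = (1 + 4·6 + 23)/6 = 48/6 = 8
te_G = (13 + 4·14 + 21)/6 = 90/6 = 15
te_H = (6 + 4·7 + 8)/6 = 42/6 = 7

Forward pass:
ES_A = 0; EF_A = 9
ES_B = 0; EF_B = 8
ES_C = 8; EF_C = 8+4 = 12
ES_D = 9; EF_D = 9+6 = 15
ES_E = 8; EF_E = 8+5 = 13
ES_F = 9; EF_F = 9+8 = 17
ES_G = max(EF_D=15, EF_F=17) = 17; EF_G = 17+15 = 32
ES_H = max(EF_C=12, EF_D=15, EF_E=13, EF_G=32) = 32; EF_H = 32+7 = 39
Expected project duration μ = 39 days. Critical path: A → F → G → H.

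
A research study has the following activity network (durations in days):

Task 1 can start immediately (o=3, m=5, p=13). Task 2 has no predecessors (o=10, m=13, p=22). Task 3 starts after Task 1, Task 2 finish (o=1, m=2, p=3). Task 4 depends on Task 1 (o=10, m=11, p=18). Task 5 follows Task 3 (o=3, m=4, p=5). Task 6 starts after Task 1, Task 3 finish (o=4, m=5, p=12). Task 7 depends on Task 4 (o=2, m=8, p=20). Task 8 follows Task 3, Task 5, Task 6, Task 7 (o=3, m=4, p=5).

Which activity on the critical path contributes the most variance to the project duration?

te_Task 1 = (3 + 4·5 + 13)/6 = 36/6 = 6; σ²_Task 1 = ((13−3)/6)² = 2.778
te_Task 2 = (10 + 4·13 + 22)/6 = 84/6 = 14; σ²_Task 2 = ((22−10)/6)² = 4.000
te_Task 3 = (1 + 4·2 + 3)/6 = 12/6 = 2; σ²_Task 3 = ((3−1)/6)² = 0.111
te_Task 4 = (10 + 4·11 + 18)/6 = 72/6 = 12; σ²_Task 4 = ((18−10)/6)² = 1.778
te_Task 5 = (3 + 4·4 + 5)/6 = 24/6 = 4; σ²_Task 5 = ((5−3)/6)² = 0.111
te_Task 6 = (4 + 4·5 + 12)/6 = 36/6 = 6; σ²_Task 6 = ((12−4)/6)² = 1.778
te_Task 7 = (2 + 4·8 + 20)/6 = 54/6 = 9; σ²_Task 7 = ((20−2)/6)² = 9.000
te_Task 8 = (3 + 4·4 + 5)/6 = 24/6 = 4; σ²_Task 8 = ((5−3)/6)² = 0.111

Forward pass:
ES_Task 1 = 0; EF_Task 1 = 6
ES_Task 2 = 0; EF_Task 2 = 14
ES_Task 3 = max(EF_Task 1=6, EF_Task 2=14) = 14; EF_Task 3 = 14+2 = 16
ES_Task 4 = 6; EF_Task 4 = 6+12 = 18
ES_Task 5 = 16; EF_Task 5 = 16+4 = 20
ES_Task 6 = max(EF_Task 1=6, EF_Task 3=16) = 16; EF_Task 6 = 16+6 = 22
ES_Task 7 = 18; EF_Task 7 = 18+9 = 27
ES_Task 8 = max(EF_Task 3=16, EF_Task 5=20, EF_Task 6=22, EF_Task 7=27) = 27; EF_Task 8 = 27+4 = 31
Expected project duration μ = 31 days. Critical path: Task 1 → Task 4 → Task 7 → Task 8.

Variances on critical path: σ²_Task 1=2.778, σ²_Task 4=1.778, σ²_Task 7=9.000, σ²_Task 8=0.111.
Largest is σ²_Task 7 = 9.000.

Task 7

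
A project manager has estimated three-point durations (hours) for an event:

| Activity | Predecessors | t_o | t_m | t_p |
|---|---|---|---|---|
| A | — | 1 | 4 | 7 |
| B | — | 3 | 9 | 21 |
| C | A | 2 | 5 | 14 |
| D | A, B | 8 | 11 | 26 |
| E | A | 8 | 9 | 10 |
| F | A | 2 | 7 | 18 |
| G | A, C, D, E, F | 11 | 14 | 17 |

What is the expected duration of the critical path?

te_A = (1 + 4·4 + 7)/6 = 24/6 = 4
te_B = (3 + 4·9 + 21)/6 = 60/6 = 10
te_C = (2 + 4·5 + 14)/6 = 36/6 = 6
te_D = (8 + 4·11 + 26)/6 = 78/6 = 13
te_E = (8 + 4·9 + 10)/6 = 54/6 = 9
te_F = (2 + 4·7 + 18)/6 = 48/6 = 8
te_G = (11 + 4·14 + 17)/6 = 84/6 = 14

Forward pass:
ES_A = 0; EF_A = 4
ES_B = 0; EF_B = 10
ES_C = 4; EF_C = 4+6 = 10
ES_D = max(EF_A=4, EF_B=10) = 10; EF_D = 10+13 = 23
ES_E = 4; EF_E = 4+9 = 13
ES_F = 4; EF_F = 4+8 = 12
ES_G = max(EF_A=4, EF_C=10, EF_D=23, EF_E=13, EF_F=12) = 23; EF_G = 23+14 = 37
Expected project duration μ = 37 hours. Critical path: B → D → G.

37 hours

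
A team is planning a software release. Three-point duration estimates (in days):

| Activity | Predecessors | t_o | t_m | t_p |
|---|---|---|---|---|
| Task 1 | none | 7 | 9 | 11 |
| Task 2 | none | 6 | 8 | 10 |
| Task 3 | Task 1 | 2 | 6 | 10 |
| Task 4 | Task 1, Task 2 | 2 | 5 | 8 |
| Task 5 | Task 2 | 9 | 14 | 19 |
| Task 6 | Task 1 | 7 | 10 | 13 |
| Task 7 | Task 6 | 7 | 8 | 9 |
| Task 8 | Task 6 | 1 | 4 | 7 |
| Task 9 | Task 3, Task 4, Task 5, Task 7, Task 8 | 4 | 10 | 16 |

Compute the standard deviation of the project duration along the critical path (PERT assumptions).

2.36 days

te_Task 1 = (7 + 4·9 + 11)/6 = 54/6 = 9; σ²_Task 1 = ((11−7)/6)² = 0.444
te_Task 2 = (6 + 4·8 + 10)/6 = 48/6 = 8; σ²_Task 2 = ((10−6)/6)² = 0.444
te_Task 3 = (2 + 4·6 + 10)/6 = 36/6 = 6; σ²_Task 3 = ((10−2)/6)² = 1.778
te_Task 4 = (2 + 4·5 + 8)/6 = 30/6 = 5; σ²_Task 4 = ((8−2)/6)² = 1.000
te_Task 5 = (9 + 4·14 + 19)/6 = 84/6 = 14; σ²_Task 5 = ((19−9)/6)² = 2.778
te_Task 6 = (7 + 4·10 + 13)/6 = 60/6 = 10; σ²_Task 6 = ((13−7)/6)² = 1.000
te_Task 7 = (7 + 4·8 + 9)/6 = 48/6 = 8; σ²_Task 7 = ((9−7)/6)² = 0.111
te_Task 8 = (1 + 4·4 + 7)/6 = 24/6 = 4; σ²_Task 8 = ((7−1)/6)² = 1.000
te_Task 9 = (4 + 4·10 + 16)/6 = 60/6 = 10; σ²_Task 9 = ((16−4)/6)² = 4.000

Forward pass:
ES_Task 1 = 0; EF_Task 1 = 9
ES_Task 2 = 0; EF_Task 2 = 8
ES_Task 3 = 9; EF_Task 3 = 9+6 = 15
ES_Task 4 = max(EF_Task 1=9, EF_Task 2=8) = 9; EF_Task 4 = 9+5 = 14
ES_Task 5 = 8; EF_Task 5 = 8+14 = 22
ES_Task 6 = 9; EF_Task 6 = 9+10 = 19
ES_Task 7 = 19; EF_Task 7 = 19+8 = 27
ES_Task 8 = 19; EF_Task 8 = 19+4 = 23
ES_Task 9 = max(EF_Task 3=15, EF_Task 4=14, EF_Task 5=22, EF_Task 7=27, EF_Task 8=23) = 27; EF_Task 9 = 27+10 = 37
Expected project duration μ = 37 days. Critical path: Task 1 → Task 6 → Task 7 → Task 9.

Variance along critical path = 0.444 + 1.000 + 0.111 + 4.000 = 5.556
σ = √5.556 = 2.357 days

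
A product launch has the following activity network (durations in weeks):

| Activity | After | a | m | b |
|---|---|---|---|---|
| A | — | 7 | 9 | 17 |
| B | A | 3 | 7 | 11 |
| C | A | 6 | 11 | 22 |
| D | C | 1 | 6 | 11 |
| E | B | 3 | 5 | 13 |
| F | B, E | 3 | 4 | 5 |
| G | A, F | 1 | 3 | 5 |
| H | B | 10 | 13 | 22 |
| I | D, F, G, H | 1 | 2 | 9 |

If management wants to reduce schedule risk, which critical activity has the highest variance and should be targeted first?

te_A = (7 + 4·9 + 17)/6 = 60/6 = 10; σ²_A = ((17−7)/6)² = 2.778
te_B = (3 + 4·7 + 11)/6 = 42/6 = 7; σ²_B = ((11−3)/6)² = 1.778
te_C = (6 + 4·11 + 22)/6 = 72/6 = 12; σ²_C = ((22−6)/6)² = 7.111
te_D = (1 + 4·6 + 11)/6 = 36/6 = 6; σ²_D = ((11−1)/6)² = 2.778
te_E = (3 + 4·5 + 13)/6 = 36/6 = 6; σ²_E = ((13−3)/6)² = 2.778
te_F = (3 + 4·4 + 5)/6 = 24/6 = 4; σ²_F = ((5−3)/6)² = 0.111
te_G = (1 + 4·3 + 5)/6 = 18/6 = 3; σ²_G = ((5−1)/6)² = 0.444
te_H = (10 + 4·13 + 22)/6 = 84/6 = 14; σ²_H = ((22−10)/6)² = 4.000
te_I = (1 + 4·2 + 9)/6 = 18/6 = 3; σ²_I = ((9−1)/6)² = 1.778

Forward pass:
ES_A = 0; EF_A = 10
ES_B = 10; EF_B = 10+7 = 17
ES_C = 10; EF_C = 10+12 = 22
ES_D = 22; EF_D = 22+6 = 28
ES_E = 17; EF_E = 17+6 = 23
ES_F = max(EF_B=17, EF_E=23) = 23; EF_F = 23+4 = 27
ES_G = max(EF_A=10, EF_F=27) = 27; EF_G = 27+3 = 30
ES_H = 17; EF_H = 17+14 = 31
ES_I = max(EF_D=28, EF_F=27, EF_G=30, EF_H=31) = 31; EF_I = 31+3 = 34
Expected project duration μ = 34 weeks. Critical path: A → B → H → I.

Variances on critical path: σ²_A=2.778, σ²_B=1.778, σ²_H=4.000, σ²_I=1.778.
Largest is σ²_H = 4.000.

H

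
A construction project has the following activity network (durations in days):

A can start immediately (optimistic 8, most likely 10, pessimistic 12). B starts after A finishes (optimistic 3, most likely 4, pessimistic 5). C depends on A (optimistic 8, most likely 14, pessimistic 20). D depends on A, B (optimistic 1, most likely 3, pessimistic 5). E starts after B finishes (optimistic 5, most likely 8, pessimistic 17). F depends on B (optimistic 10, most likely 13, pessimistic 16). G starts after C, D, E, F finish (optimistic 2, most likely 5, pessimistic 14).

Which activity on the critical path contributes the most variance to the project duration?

G

te_A = (8 + 4·10 + 12)/6 = 60/6 = 10; σ²_A = ((12−8)/6)² = 0.444
te_B = (3 + 4·4 + 5)/6 = 24/6 = 4; σ²_B = ((5−3)/6)² = 0.111
te_C = (8 + 4·14 + 20)/6 = 84/6 = 14; σ²_C = ((20−8)/6)² = 4.000
te_D = (1 + 4·3 + 5)/6 = 18/6 = 3; σ²_D = ((5−1)/6)² = 0.444
te_E = (5 + 4·8 + 17)/6 = 54/6 = 9; σ²_E = ((17−5)/6)² = 4.000
te_F = (10 + 4·13 + 16)/6 = 78/6 = 13; σ²_F = ((16−10)/6)² = 1.000
te_G = (2 + 4·5 + 14)/6 = 36/6 = 6; σ²_G = ((14−2)/6)² = 4.000

Forward pass:
ES_A = 0; EF_A = 10
ES_B = 10; EF_B = 10+4 = 14
ES_C = 10; EF_C = 10+14 = 24
ES_D = max(EF_A=10, EF_B=14) = 14; EF_D = 14+3 = 17
ES_E = 14; EF_E = 14+9 = 23
ES_F = 14; EF_F = 14+13 = 27
ES_G = max(EF_C=24, EF_D=17, EF_E=23, EF_F=27) = 27; EF_G = 27+6 = 33
Expected project duration μ = 33 days. Critical path: A → B → F → G.

Variances on critical path: σ²_A=0.444, σ²_B=0.111, σ²_F=1.000, σ²_G=4.000.
Largest is σ²_G = 4.000.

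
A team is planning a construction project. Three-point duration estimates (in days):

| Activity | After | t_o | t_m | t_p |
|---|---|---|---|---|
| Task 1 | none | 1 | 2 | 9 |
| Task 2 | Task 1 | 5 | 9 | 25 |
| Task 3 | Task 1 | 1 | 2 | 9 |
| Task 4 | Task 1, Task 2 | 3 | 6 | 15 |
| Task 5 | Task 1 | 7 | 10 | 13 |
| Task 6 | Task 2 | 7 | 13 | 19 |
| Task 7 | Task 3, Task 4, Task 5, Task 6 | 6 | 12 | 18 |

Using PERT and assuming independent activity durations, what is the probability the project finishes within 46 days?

te_Task 1 = (1 + 4·2 + 9)/6 = 18/6 = 3; σ²_Task 1 = ((9−1)/6)² = 1.778
te_Task 2 = (5 + 4·9 + 25)/6 = 66/6 = 11; σ²_Task 2 = ((25−5)/6)² = 11.111
te_Task 3 = (1 + 4·2 + 9)/6 = 18/6 = 3; σ²_Task 3 = ((9−1)/6)² = 1.778
te_Task 4 = (3 + 4·6 + 15)/6 = 42/6 = 7; σ²_Task 4 = ((15−3)/6)² = 4.000
te_Task 5 = (7 + 4·10 + 13)/6 = 60/6 = 10; σ²_Task 5 = ((13−7)/6)² = 1.000
te_Task 6 = (7 + 4·13 + 19)/6 = 78/6 = 13; σ²_Task 6 = ((19−7)/6)² = 4.000
te_Task 7 = (6 + 4·12 + 18)/6 = 72/6 = 12; σ²_Task 7 = ((18−6)/6)² = 4.000

Forward pass:
ES_Task 1 = 0; EF_Task 1 = 3
ES_Task 2 = 3; EF_Task 2 = 3+11 = 14
ES_Task 3 = 3; EF_Task 3 = 3+3 = 6
ES_Task 4 = max(EF_Task 1=3, EF_Task 2=14) = 14; EF_Task 4 = 14+7 = 21
ES_Task 5 = 3; EF_Task 5 = 3+10 = 13
ES_Task 6 = 14; EF_Task 6 = 14+13 = 27
ES_Task 7 = max(EF_Task 3=6, EF_Task 4=21, EF_Task 5=13, EF_Task 6=27) = 27; EF_Task 7 = 27+12 = 39
Expected project duration μ = 39 days. Critical path: Task 1 → Task 2 → Task 6 → Task 7.

Variance along critical path = 1.778 + 11.111 + 4.000 + 4.000 = 20.889; σ = √20.889 = 4.570 days.
Z = (46 − 39) / 4.570 = 1.532
P(T ≤ 46) = Φ(1.532) ≈ 0.937

0.937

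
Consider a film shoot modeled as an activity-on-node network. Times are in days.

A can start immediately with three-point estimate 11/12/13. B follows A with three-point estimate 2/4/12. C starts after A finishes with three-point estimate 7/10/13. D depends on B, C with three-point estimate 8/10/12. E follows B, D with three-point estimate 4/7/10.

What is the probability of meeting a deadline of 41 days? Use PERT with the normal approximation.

te_A = (11 + 4·12 + 13)/6 = 72/6 = 12; σ²_A = ((13−11)/6)² = 0.111
te_B = (2 + 4·4 + 12)/6 = 30/6 = 5; σ²_B = ((12−2)/6)² = 2.778
te_C = (7 + 4·10 + 13)/6 = 60/6 = 10; σ²_C = ((13−7)/6)² = 1.000
te_D = (8 + 4·10 + 12)/6 = 60/6 = 10; σ²_D = ((12−8)/6)² = 0.444
te_E = (4 + 4·7 + 10)/6 = 42/6 = 7; σ²_E = ((10−4)/6)² = 1.000

Forward pass:
ES_A = 0; EF_A = 12
ES_B = 12; EF_B = 12+5 = 17
ES_C = 12; EF_C = 12+10 = 22
ES_D = max(EF_B=17, EF_C=22) = 22; EF_D = 22+10 = 32
ES_E = max(EF_B=17, EF_D=32) = 32; EF_E = 32+7 = 39
Expected project duration μ = 39 days. Critical path: A → C → D → E.

Variance along critical path = 0.111 + 1.000 + 0.444 + 1.000 = 2.556; σ = √2.556 = 1.599 days.
Z = (41 − 39) / 1.599 = 1.251
P(T ≤ 41) = Φ(1.251) ≈ 0.895

0.895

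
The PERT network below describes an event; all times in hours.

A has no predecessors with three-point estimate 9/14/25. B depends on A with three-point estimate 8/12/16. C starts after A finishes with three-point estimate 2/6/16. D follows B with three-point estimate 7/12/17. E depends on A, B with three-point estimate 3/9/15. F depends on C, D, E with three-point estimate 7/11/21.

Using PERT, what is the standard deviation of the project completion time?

4.14 hours

te_A = (9 + 4·14 + 25)/6 = 90/6 = 15; σ²_A = ((25−9)/6)² = 7.111
te_B = (8 + 4·12 + 16)/6 = 72/6 = 12; σ²_B = ((16−8)/6)² = 1.778
te_C = (2 + 4·6 + 16)/6 = 42/6 = 7; σ²_C = ((16−2)/6)² = 5.444
te_D = (7 + 4·12 + 17)/6 = 72/6 = 12; σ²_D = ((17−7)/6)² = 2.778
te_E = (3 + 4·9 + 15)/6 = 54/6 = 9; σ²_E = ((15−3)/6)² = 4.000
te_F = (7 + 4·11 + 21)/6 = 72/6 = 12; σ²_F = ((21−7)/6)² = 5.444

Forward pass:
ES_A = 0; EF_A = 15
ES_B = 15; EF_B = 15+12 = 27
ES_C = 15; EF_C = 15+7 = 22
ES_D = 27; EF_D = 27+12 = 39
ES_E = max(EF_A=15, EF_B=27) = 27; EF_E = 27+9 = 36
ES_F = max(EF_C=22, EF_D=39, EF_E=36) = 39; EF_F = 39+12 = 51
Expected project duration μ = 51 hours. Critical path: A → B → D → F.

Variance along critical path = 7.111 + 1.778 + 2.778 + 5.444 = 17.111
σ = √17.111 = 4.137 hours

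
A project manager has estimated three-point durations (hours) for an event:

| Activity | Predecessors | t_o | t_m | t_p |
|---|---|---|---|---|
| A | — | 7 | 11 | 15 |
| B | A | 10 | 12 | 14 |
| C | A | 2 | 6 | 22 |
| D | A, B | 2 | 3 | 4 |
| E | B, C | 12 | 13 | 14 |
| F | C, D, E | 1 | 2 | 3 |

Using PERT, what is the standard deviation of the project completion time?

1.56 hours

te_A = (7 + 4·11 + 15)/6 = 66/6 = 11; σ²_A = ((15−7)/6)² = 1.778
te_B = (10 + 4·12 + 14)/6 = 72/6 = 12; σ²_B = ((14−10)/6)² = 0.444
te_C = (2 + 4·6 + 22)/6 = 48/6 = 8; σ²_C = ((22−2)/6)² = 11.111
te_D = (2 + 4·3 + 4)/6 = 18/6 = 3; σ²_D = ((4−2)/6)² = 0.111
te_E = (12 + 4·13 + 14)/6 = 78/6 = 13; σ²_E = ((14−12)/6)² = 0.111
te_F = (1 + 4·2 + 3)/6 = 12/6 = 2; σ²_F = ((3−1)/6)² = 0.111

Forward pass:
ES_A = 0; EF_A = 11
ES_B = 11; EF_B = 11+12 = 23
ES_C = 11; EF_C = 11+8 = 19
ES_D = max(EF_A=11, EF_B=23) = 23; EF_D = 23+3 = 26
ES_E = max(EF_B=23, EF_C=19) = 23; EF_E = 23+13 = 36
ES_F = max(EF_C=19, EF_D=26, EF_E=36) = 36; EF_F = 36+2 = 38
Expected project duration μ = 38 hours. Critical path: A → B → E → F.

Variance along critical path = 1.778 + 0.444 + 0.111 + 0.111 = 2.444
σ = √2.444 = 1.563 hours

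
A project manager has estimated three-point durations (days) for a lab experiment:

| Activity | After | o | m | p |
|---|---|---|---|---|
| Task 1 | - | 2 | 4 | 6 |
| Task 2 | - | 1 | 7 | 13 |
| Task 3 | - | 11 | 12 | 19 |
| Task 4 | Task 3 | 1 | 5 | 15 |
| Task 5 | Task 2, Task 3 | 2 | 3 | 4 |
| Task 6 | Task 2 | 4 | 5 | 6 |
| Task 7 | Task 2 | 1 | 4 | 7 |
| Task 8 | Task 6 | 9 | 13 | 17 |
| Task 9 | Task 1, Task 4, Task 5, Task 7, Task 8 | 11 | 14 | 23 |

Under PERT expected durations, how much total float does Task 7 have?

14 days

te_Task 1 = (2 + 4·4 + 6)/6 = 24/6 = 4
te_Task 2 = (1 + 4·7 + 13)/6 = 42/6 = 7
te_Task 3 = (11 + 4·12 + 19)/6 = 78/6 = 13
te_Task 4 = (1 + 4·5 + 15)/6 = 36/6 = 6
te_Task 5 = (2 + 4·3 + 4)/6 = 18/6 = 3
te_Task 6 = (4 + 4·5 + 6)/6 = 30/6 = 5
te_Task 7 = (1 + 4·4 + 7)/6 = 24/6 = 4
te_Task 8 = (9 + 4·13 + 17)/6 = 78/6 = 13
te_Task 9 = (11 + 4·14 + 23)/6 = 90/6 = 15

Forward pass:
ES_Task 1 = 0; EF_Task 1 = 4
ES_Task 2 = 0; EF_Task 2 = 7
ES_Task 3 = 0; EF_Task 3 = 13
ES_Task 4 = 13; EF_Task 4 = 13+6 = 19
ES_Task 5 = max(EF_Task 2=7, EF_Task 3=13) = 13; EF_Task 5 = 13+3 = 16
ES_Task 6 = 7; EF_Task 6 = 7+5 = 12
ES_Task 7 = 7; EF_Task 7 = 7+4 = 11
ES_Task 8 = 12; EF_Task 8 = 12+13 = 25
ES_Task 9 = max(EF_Task 1=4, EF_Task 4=19, EF_Task 5=16, EF_Task 7=11, EF_Task 8=25) = 25; EF_Task 9 = 25+15 = 40
Expected project duration μ = 40 days. Critical path: Task 2 → Task 6 → Task 8 → Task 9.

Backward pass:
LF_Task 9 = 40; LS_Task 9 = 40−15 = 25
LF_Task 8 = LS_Task 9 = 25; LS_Task 8 = 25−13 = 12
LF_Task 7 = LS_Task 9 = 25; LS_Task 7 = 25−4 = 21
LF_Task 6 = LS_Task 8 = 12; LS_Task 6 = 12−5 = 7
LF_Task 5 = LS_Task 9 = 25; LS_Task 5 = 25−3 = 22
LF_Task 4 = LS_Task 9 = 25; LS_Task 4 = 25−6 = 19
LF_Task 3 = min(LS_Task 4=19, LS_Task 5=22) = 19; LS_Task 3 = 19−13 = 6
LF_Task 2 = min(LS_Task 5=22, LS_Task 6=7, LS_Task 7=21) = 7; LS_Task 2 = 7−7 = 0
LF_Task 1 = LS_Task 9 = 25; LS_Task 1 = 25−4 = 21
Slack_Task 7 = LS_Task 7 − ES_Task 7 = 21 − 7 = 14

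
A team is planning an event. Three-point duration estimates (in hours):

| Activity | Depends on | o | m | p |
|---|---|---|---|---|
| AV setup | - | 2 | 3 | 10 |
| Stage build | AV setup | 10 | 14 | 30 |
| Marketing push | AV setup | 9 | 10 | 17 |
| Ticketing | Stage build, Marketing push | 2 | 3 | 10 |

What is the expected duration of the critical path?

te_AV setup = (2 + 4·3 + 10)/6 = 24/6 = 4
te_Stage build = (10 + 4·14 + 30)/6 = 96/6 = 16
te_Marketing push = (9 + 4·10 + 17)/6 = 66/6 = 11
te_Ticketing = (2 + 4·3 + 10)/6 = 24/6 = 4

Forward pass:
ES_AV setup = 0; EF_AV setup = 4
ES_Stage build = 4; EF_Stage build = 4+16 = 20
ES_Marketing push = 4; EF_Marketing push = 4+11 = 15
ES_Ticketing = max(EF_Stage build=20, EF_Marketing push=15) = 20; EF_Ticketing = 20+4 = 24
Expected project duration μ = 24 hours. Critical path: AV setup → Stage build → Ticketing.

24 hours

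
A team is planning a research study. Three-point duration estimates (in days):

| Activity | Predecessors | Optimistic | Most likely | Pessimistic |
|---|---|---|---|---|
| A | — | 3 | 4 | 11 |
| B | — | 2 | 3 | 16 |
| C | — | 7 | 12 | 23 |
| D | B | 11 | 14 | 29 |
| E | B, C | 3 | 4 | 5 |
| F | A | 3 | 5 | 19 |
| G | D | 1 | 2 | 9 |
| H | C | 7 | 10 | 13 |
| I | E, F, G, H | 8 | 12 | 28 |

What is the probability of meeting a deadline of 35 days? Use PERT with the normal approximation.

0.283

te_A = (3 + 4·4 + 11)/6 = 30/6 = 5; σ²_A = ((11−3)/6)² = 1.778
te_B = (2 + 4·3 + 16)/6 = 30/6 = 5; σ²_B = ((16−2)/6)² = 5.444
te_C = (7 + 4·12 + 23)/6 = 78/6 = 13; σ²_C = ((23−7)/6)² = 7.111
te_D = (11 + 4·14 + 29)/6 = 96/6 = 16; σ²_D = ((29−11)/6)² = 9.000
te_E = (3 + 4·4 + 5)/6 = 24/6 = 4; σ²_E = ((5−3)/6)² = 0.111
te_F = (3 + 4·5 + 19)/6 = 42/6 = 7; σ²_F = ((19−3)/6)² = 7.111
te_G = (1 + 4·2 + 9)/6 = 18/6 = 3; σ²_G = ((9−1)/6)² = 1.778
te_H = (7 + 4·10 + 13)/6 = 60/6 = 10; σ²_H = ((13−7)/6)² = 1.000
te_I = (8 + 4·12 + 28)/6 = 84/6 = 14; σ²_I = ((28−8)/6)² = 11.111

Forward pass:
ES_A = 0; EF_A = 5
ES_B = 0; EF_B = 5
ES_C = 0; EF_C = 13
ES_D = 5; EF_D = 5+16 = 21
ES_E = max(EF_B=5, EF_C=13) = 13; EF_E = 13+4 = 17
ES_F = 5; EF_F = 5+7 = 12
ES_G = 21; EF_G = 21+3 = 24
ES_H = 13; EF_H = 13+10 = 23
ES_I = max(EF_E=17, EF_F=12, EF_G=24, EF_H=23) = 24; EF_I = 24+14 = 38
Expected project duration μ = 38 days. Critical path: B → D → G → I.

Variance along critical path = 5.444 + 9.000 + 1.778 + 11.111 = 27.333; σ = √27.333 = 5.228 days.
Z = (35 − 38) / 5.228 = -0.574
P(T ≤ 35) = Φ(-0.574) ≈ 0.283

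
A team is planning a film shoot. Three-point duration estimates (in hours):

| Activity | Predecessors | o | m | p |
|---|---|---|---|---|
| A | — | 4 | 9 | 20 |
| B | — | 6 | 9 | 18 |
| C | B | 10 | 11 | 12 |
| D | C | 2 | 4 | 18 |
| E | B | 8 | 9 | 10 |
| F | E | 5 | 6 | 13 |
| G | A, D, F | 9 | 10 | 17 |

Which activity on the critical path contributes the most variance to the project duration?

te_A = (4 + 4·9 + 20)/6 = 60/6 = 10; σ²_A = ((20−4)/6)² = 7.111
te_B = (6 + 4·9 + 18)/6 = 60/6 = 10; σ²_B = ((18−6)/6)² = 4.000
te_C = (10 + 4·11 + 12)/6 = 66/6 = 11; σ²_C = ((12−10)/6)² = 0.111
te_D = (2 + 4·4 + 18)/6 = 36/6 = 6; σ²_D = ((18−2)/6)² = 7.111
te_E = (8 + 4·9 + 10)/6 = 54/6 = 9; σ²_E = ((10−8)/6)² = 0.111
te_F = (5 + 4·6 + 13)/6 = 42/6 = 7; σ²_F = ((13−5)/6)² = 1.778
te_G = (9 + 4·10 + 17)/6 = 66/6 = 11; σ²_G = ((17−9)/6)² = 1.778

Forward pass:
ES_A = 0; EF_A = 10
ES_B = 0; EF_B = 10
ES_C = 10; EF_C = 10+11 = 21
ES_D = 21; EF_D = 21+6 = 27
ES_E = 10; EF_E = 10+9 = 19
ES_F = 19; EF_F = 19+7 = 26
ES_G = max(EF_A=10, EF_D=27, EF_F=26) = 27; EF_G = 27+11 = 38
Expected project duration μ = 38 hours. Critical path: B → C → D → G.

Variances on critical path: σ²_B=4.000, σ²_C=0.111, σ²_D=7.111, σ²_G=1.778.
Largest is σ²_D = 7.111.

D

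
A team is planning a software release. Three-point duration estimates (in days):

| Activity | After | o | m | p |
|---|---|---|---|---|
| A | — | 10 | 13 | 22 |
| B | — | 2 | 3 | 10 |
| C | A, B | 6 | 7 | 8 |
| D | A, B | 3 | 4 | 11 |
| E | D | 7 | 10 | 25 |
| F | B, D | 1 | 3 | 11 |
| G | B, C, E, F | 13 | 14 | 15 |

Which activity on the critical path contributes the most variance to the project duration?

te_A = (10 + 4·13 + 22)/6 = 84/6 = 14; σ²_A = ((22−10)/6)² = 4.000
te_B = (2 + 4·3 + 10)/6 = 24/6 = 4; σ²_B = ((10−2)/6)² = 1.778
te_C = (6 + 4·7 + 8)/6 = 42/6 = 7; σ²_C = ((8−6)/6)² = 0.111
te_D = (3 + 4·4 + 11)/6 = 30/6 = 5; σ²_D = ((11−3)/6)² = 1.778
te_E = (7 + 4·10 + 25)/6 = 72/6 = 12; σ²_E = ((25−7)/6)² = 9.000
te_F = (1 + 4·3 + 11)/6 = 24/6 = 4; σ²_F = ((11−1)/6)² = 2.778
te_G = (13 + 4·14 + 15)/6 = 84/6 = 14; σ²_G = ((15−13)/6)² = 0.111

Forward pass:
ES_A = 0; EF_A = 14
ES_B = 0; EF_B = 4
ES_C = max(EF_A=14, EF_B=4) = 14; EF_C = 14+7 = 21
ES_D = max(EF_A=14, EF_B=4) = 14; EF_D = 14+5 = 19
ES_E = 19; EF_E = 19+12 = 31
ES_F = max(EF_B=4, EF_D=19) = 19; EF_F = 19+4 = 23
ES_G = max(EF_B=4, EF_C=21, EF_E=31, EF_F=23) = 31; EF_G = 31+14 = 45
Expected project duration μ = 45 days. Critical path: A → D → E → G.

Variances on critical path: σ²_A=4.000, σ²_D=1.778, σ²_E=9.000, σ²_G=0.111.
Largest is σ²_E = 9.000.

E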